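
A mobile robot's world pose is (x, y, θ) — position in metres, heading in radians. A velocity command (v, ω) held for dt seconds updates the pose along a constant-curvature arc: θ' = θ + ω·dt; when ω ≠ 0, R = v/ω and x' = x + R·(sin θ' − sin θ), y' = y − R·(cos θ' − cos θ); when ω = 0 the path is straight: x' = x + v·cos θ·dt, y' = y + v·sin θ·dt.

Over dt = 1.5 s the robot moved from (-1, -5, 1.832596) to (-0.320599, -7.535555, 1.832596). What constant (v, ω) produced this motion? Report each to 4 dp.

Δθ = 1.832596 − 1.832596 = 0.000000
ω = Δθ/dt = 0.000000/1.5 = 0.0000
ω = 0 → v = (Δx·cos θ + Δy·sin θ)/dt = -1.7500

v = -1.7500, ω = 0.0000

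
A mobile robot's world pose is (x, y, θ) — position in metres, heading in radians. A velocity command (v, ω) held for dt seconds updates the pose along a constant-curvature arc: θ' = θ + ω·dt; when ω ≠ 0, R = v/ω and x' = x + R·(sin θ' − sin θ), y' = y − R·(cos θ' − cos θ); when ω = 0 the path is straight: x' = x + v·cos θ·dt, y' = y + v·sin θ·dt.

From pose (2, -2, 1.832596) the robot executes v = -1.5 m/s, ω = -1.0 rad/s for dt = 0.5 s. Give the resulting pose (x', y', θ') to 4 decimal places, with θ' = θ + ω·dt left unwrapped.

(2.0088, -2.7422, 1.3326)

θ' = 1.8326 + -1.0·0.5 = 1.3326
R = v/ω = -1.5/-1.0 = 1.5000
x' = 2 + 1.5000·(sin 1.3326 − sin 1.8326) = 2.0088
y' = -2 − 1.5000·(cos 1.3326 − cos 1.8326) = -2.7422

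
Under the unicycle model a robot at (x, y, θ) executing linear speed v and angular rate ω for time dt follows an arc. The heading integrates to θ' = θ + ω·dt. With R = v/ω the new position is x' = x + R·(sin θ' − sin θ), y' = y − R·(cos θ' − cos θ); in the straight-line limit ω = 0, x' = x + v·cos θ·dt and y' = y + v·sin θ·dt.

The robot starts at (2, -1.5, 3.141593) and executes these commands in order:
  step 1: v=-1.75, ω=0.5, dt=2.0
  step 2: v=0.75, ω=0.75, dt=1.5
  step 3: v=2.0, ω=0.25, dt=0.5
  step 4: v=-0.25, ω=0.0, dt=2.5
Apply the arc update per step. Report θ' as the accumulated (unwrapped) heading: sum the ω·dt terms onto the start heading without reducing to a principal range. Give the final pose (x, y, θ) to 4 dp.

(5.1217, -1.2866, 5.3916)

step 1: θ'=4.1416 (R=-3.5000) → pose (4.9451, 0.1089, 4.1416)
step 2: θ'=5.2666 (R=1.0000) → pose (4.9363, -0.9576, 5.2666)
step 3: θ'=5.3916 (R=8.0000) → pose (5.5143, -1.7729, 5.3916)
step 4: θ'=5.3916 (straight) → pose (5.1217, -1.2866, 5.3916)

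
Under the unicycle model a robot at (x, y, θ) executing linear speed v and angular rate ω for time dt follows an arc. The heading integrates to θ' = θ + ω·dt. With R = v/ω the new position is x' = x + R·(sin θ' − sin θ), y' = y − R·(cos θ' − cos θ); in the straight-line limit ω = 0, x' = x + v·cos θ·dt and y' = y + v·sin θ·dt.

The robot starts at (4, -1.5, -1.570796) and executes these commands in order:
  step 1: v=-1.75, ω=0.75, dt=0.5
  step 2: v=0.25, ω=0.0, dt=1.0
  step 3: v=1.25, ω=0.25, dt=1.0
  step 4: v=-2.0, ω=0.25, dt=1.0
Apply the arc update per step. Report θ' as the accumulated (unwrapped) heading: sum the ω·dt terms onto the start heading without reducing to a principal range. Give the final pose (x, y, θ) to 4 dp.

step 1: θ'=-1.1958 (R=-2.3333) → pose (3.8379, -0.6454, -1.1958)
step 2: θ'=-1.1958 (straight) → pose (3.9294, -0.8780, -1.1958)
step 3: θ'=-0.9458 (R=5.0000) → pose (4.5271, -1.9721, -0.9458)
step 4: θ'=-0.6958 (R=-8.0000) → pose (3.1674, -0.5125, -0.6958)

(3.1674, -0.5125, -0.6958)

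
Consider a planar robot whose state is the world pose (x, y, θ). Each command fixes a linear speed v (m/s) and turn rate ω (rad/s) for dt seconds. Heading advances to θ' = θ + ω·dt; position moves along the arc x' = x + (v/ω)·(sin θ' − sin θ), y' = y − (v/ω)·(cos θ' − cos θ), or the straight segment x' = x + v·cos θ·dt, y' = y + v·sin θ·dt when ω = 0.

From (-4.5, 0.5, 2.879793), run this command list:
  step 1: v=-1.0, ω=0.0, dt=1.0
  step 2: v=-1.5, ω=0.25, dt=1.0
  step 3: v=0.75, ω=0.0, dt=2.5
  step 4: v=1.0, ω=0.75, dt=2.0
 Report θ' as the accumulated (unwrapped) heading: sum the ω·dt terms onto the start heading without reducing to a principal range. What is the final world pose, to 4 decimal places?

(-5.2713, -1.1640, 4.6298)

step 1: θ'=2.8798 (straight) → pose (-3.5341, 0.2412, 2.8798)
step 2: θ'=3.1298 (R=-6.0000) → pose (-2.0520, 0.0372, 3.1298)
step 3: θ'=3.1298 (straight) → pose (-3.9268, 0.0593, 3.1298)
step 4: θ'=4.6298 (R=1.3333) → pose (-5.2713, -1.1640, 4.6298)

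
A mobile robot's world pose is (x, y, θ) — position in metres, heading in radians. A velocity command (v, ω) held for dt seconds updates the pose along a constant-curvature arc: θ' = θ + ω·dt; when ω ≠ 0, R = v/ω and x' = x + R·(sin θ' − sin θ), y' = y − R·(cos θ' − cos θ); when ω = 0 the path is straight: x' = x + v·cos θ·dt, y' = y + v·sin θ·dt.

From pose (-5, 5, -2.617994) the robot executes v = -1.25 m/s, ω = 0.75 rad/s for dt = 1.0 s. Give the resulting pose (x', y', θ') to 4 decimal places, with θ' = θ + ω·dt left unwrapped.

θ' = -2.6180 + 0.75·1.0 = -1.8680
R = v/ω = -1.25/0.75 = -1.6667
x' = -5 + -1.6667·(sin -1.8680 − sin -2.6180) = -4.2397
y' = 5 − -1.6667·(cos -1.8680 − cos -2.6180) = 5.9553

(-4.2397, 5.9553, -1.8680)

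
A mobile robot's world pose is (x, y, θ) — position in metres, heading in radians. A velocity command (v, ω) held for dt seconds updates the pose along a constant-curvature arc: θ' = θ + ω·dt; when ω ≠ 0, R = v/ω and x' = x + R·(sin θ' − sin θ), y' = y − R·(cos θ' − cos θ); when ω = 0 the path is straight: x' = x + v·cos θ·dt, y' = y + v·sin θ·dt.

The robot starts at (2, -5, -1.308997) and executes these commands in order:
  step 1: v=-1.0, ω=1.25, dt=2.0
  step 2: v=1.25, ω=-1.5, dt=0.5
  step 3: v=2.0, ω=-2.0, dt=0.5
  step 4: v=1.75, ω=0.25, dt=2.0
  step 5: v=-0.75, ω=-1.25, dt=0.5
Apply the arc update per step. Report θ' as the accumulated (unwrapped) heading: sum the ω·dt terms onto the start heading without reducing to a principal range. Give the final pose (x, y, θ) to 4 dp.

(4.8155, -5.4417, -0.6840)

step 1: θ'=1.1910 (R=-0.8000) → pose (0.4843, -4.9105, 1.1910)
step 2: θ'=0.4410 (R=-0.8333) → pose (0.9025, -4.4658, 0.4410)
step 3: θ'=-0.5590 (R=-1.0000) → pose (1.8597, -4.5223, -0.5590)
step 4: θ'=-0.0590 (R=7.0000) → pose (5.1593, -5.5757, -0.0590)
step 5: θ'=-0.6840 (R=0.6000) → pose (4.8155, -5.4417, -0.6840)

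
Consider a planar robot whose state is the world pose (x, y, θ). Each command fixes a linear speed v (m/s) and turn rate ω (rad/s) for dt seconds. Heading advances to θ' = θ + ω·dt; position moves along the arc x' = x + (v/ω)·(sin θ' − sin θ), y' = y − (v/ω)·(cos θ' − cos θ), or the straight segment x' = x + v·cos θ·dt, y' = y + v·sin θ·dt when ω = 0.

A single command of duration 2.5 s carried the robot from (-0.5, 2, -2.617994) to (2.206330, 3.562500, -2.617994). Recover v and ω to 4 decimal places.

Δθ = -2.617994 − -2.617994 = 0.000000
ω = Δθ/dt = 0.000000/2.5 = 0.0000
ω = 0 → v = (Δx·cos θ + Δy·sin θ)/dt = -1.2500

v = -1.2500, ω = 0.0000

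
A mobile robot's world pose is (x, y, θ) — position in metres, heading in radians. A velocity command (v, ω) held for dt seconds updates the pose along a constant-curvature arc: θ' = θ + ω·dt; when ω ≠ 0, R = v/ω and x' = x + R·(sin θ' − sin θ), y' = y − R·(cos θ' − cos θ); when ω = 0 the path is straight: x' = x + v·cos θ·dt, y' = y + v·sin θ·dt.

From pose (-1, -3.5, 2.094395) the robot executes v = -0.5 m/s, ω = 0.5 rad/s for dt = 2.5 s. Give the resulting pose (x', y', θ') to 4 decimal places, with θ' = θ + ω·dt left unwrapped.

θ' = 2.0944 + 0.5·2.5 = 3.3444
R = v/ω = -0.5/0.5 = -1.0000
x' = -1 + -1.0000·(sin 3.3444 − sin 2.0944) = 0.0674
y' = -3.5 − -1.0000·(cos 3.3444 − cos 2.0944) = -3.9795

(0.0674, -3.9795, 3.3444)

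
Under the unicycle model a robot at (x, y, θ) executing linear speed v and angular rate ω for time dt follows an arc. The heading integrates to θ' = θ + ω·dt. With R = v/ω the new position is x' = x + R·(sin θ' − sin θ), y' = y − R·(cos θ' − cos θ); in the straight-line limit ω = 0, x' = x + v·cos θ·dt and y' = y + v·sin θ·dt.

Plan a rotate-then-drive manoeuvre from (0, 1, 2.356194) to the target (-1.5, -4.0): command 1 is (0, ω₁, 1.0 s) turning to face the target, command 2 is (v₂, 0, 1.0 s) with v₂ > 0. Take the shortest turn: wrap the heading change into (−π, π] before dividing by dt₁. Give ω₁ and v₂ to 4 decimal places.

ω₁ = 2.0647, v₂ = 5.2202

heading to target = atan2(-4−1, -1.5−0) = -1.8623
Δθ = wrap(-1.8623 − 2.3562) = 2.0647; ω₁ = Δθ/dt₁ = 2.0647
distance = √((-1.5−0)² + (-4−1)²) = 5.2202; v₂ = distance/dt₂ = 5.2202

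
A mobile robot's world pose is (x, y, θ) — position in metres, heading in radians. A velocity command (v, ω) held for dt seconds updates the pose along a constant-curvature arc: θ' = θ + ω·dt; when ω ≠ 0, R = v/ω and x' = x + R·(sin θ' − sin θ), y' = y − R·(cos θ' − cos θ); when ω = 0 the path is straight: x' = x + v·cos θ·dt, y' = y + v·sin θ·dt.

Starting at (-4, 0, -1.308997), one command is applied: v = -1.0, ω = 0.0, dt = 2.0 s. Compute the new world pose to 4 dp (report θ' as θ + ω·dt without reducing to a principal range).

(-4.5176, 1.9319, -1.3090)

θ' = -1.3090 + 0.0·2.0 = -1.3090
ω = 0 → straight: x' = -4 + -1.0·cos(-1.3090)·2.0 = -4.5176
y' = 0 + -1.0·sin(-1.3090)·2.0 = 1.9319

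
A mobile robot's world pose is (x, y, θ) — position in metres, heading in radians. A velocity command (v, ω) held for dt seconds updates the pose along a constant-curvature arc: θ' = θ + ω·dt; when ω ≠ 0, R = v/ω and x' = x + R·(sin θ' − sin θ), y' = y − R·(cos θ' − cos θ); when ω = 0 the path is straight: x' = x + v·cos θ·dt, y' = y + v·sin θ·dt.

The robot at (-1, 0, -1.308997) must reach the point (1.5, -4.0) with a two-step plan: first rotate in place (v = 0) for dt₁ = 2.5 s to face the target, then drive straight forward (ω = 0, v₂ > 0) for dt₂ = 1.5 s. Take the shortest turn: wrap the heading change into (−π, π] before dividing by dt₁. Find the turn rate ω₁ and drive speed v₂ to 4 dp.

ω₁ = 0.1187, v₂ = 3.1447

heading to target = atan2(-4−0, 1.5−-1) = -1.0122
Δθ = wrap(-1.0122 − -1.3090) = 0.2968; ω₁ = Δθ/dt₁ = 0.1187
distance = √((1.5−-1)² + (-4−0)²) = 4.7170; v₂ = distance/dt₂ = 3.1447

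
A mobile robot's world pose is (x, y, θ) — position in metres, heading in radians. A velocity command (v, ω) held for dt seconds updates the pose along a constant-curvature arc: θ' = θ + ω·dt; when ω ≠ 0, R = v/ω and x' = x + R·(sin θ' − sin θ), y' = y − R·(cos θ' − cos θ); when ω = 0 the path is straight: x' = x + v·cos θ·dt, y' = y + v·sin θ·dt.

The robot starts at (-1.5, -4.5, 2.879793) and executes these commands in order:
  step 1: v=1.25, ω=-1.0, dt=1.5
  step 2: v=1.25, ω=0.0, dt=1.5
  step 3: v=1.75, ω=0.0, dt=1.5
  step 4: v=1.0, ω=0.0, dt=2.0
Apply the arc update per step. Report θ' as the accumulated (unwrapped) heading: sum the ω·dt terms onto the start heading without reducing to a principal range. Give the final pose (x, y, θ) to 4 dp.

(-1.1698, 3.3265, 1.3798)

step 1: θ'=1.3798 (R=-1.2500) → pose (-2.4037, -3.0553, 1.3798)
step 2: θ'=1.3798 (straight) → pose (-2.0478, -1.2144, 1.3798)
step 3: θ'=1.3798 (straight) → pose (-1.5494, 1.3629, 1.3798)
step 4: θ'=1.3798 (straight) → pose (-1.1698, 3.3265, 1.3798)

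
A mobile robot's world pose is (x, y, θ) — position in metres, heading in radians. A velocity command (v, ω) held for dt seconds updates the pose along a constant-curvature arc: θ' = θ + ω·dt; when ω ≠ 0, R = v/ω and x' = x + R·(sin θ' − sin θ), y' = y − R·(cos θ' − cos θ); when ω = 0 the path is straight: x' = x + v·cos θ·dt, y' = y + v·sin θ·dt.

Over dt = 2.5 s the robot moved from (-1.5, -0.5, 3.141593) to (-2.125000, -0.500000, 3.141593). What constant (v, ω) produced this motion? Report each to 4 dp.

Δθ = 3.141593 − 3.141593 = 0.000000
ω = Δθ/dt = 0.000000/2.5 = 0.0000
ω = 0 → v = (Δx·cos θ + Δy·sin θ)/dt = 0.2500

v = 0.2500, ω = 0.0000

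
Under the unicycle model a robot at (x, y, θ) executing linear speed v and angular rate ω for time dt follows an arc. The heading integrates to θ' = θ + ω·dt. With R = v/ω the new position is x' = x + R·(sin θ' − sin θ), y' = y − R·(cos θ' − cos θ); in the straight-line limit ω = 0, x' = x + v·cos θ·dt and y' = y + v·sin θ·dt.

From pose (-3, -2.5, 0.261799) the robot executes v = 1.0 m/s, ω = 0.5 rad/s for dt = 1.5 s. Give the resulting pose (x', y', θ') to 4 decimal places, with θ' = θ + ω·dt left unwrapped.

θ' = 0.2618 + 0.5·1.5 = 1.0118
R = v/ω = 1.0/0.5 = 2.0000
x' = -3 + 2.0000·(sin 1.0118 − sin 0.2618) = -1.8221
y' = -2.5 − 2.0000·(cos 1.0118 − cos 0.2618) = -1.6288

(-1.8221, -1.6288, 1.0118)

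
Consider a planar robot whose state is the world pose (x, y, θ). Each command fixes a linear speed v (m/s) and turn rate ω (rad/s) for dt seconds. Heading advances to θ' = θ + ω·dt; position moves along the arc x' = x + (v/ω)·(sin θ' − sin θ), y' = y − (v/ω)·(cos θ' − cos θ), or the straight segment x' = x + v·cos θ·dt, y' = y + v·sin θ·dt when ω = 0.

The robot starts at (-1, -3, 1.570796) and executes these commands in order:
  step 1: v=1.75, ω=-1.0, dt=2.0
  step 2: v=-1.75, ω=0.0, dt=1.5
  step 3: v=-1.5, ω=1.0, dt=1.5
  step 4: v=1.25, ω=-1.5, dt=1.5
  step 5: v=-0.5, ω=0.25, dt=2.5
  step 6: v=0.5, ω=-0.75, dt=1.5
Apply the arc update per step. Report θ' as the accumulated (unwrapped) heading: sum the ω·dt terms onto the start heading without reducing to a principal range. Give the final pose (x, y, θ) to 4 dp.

step 1: θ'=-0.4292 (R=-1.7500) → pose (1.4783, -1.4087, -0.4292)
step 2: θ'=-0.4292 (straight) → pose (-0.9086, -0.3163, -0.4292)
step 3: θ'=1.0708 (R=-1.5000) → pose (-2.8492, -0.9612, 1.0708)
step 4: θ'=-1.1792 (R=-0.8333) → pose (-1.3477, -1.0426, -1.1792)
step 5: θ'=-0.5542 (R=-2.0000) → pose (-2.1437, -0.1053, -0.5542)
step 6: θ'=-1.6792 (R=-0.6667) → pose (-1.8318, -0.7443, -1.6792)

(-1.8318, -0.7443, -1.6792)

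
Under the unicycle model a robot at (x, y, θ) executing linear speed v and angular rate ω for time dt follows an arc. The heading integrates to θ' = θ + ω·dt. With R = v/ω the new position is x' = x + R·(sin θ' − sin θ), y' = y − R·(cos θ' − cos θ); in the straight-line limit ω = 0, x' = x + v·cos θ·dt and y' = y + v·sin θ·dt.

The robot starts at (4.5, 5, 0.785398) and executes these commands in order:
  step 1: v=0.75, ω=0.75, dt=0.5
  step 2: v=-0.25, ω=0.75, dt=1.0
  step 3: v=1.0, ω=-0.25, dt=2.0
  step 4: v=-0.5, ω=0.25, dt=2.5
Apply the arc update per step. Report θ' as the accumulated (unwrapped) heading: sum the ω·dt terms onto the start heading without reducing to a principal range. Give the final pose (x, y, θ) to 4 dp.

step 1: θ'=1.1604 (R=1.0000) → pose (4.7099, 5.3081, 1.1604)
step 2: θ'=1.9104 (R=-0.3333) → pose (4.7012, 5.0641, 1.9104)
step 3: θ'=1.4104 (R=-4.0000) → pose (4.5241, 7.0354, 1.4104)
step 4: θ'=2.0354 (R=-2.0000) → pose (4.7104, 5.8198, 2.0354)

(4.7104, 5.8198, 2.0354)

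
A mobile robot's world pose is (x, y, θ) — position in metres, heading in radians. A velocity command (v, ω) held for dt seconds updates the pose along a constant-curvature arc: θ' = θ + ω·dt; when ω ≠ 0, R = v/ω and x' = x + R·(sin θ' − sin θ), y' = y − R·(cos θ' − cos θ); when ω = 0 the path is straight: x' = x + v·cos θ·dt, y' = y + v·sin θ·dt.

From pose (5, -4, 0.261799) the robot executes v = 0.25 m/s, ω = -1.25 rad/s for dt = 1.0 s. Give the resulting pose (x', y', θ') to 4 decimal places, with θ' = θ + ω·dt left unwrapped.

θ' = 0.2618 + -1.25·1.0 = -0.9882
R = v/ω = 0.25/-1.25 = -0.2000
x' = 5 + -0.2000·(sin -0.9882 − sin 0.2618) = 5.2188
y' = -4 − -0.2000·(cos -0.9882 − cos 0.2618) = -4.0831

(5.2188, -4.0831, -0.9882)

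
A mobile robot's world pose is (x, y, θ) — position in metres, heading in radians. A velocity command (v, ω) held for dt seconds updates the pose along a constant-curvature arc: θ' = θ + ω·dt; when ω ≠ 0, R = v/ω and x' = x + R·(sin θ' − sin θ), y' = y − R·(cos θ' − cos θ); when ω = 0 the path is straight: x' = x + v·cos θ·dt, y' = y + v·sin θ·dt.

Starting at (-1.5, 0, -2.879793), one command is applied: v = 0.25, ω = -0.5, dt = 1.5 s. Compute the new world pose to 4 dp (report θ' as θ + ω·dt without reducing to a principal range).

(-1.8639, 0.0414, -3.6298)

θ' = -2.8798 + -0.5·1.5 = -3.6298
R = v/ω = 0.25/-0.5 = -0.5000
x' = -1.5 + -0.5000·(sin -3.6298 − sin -2.8798) = -1.8639
y' = 0 − -0.5000·(cos -3.6298 − cos -2.8798) = 0.0414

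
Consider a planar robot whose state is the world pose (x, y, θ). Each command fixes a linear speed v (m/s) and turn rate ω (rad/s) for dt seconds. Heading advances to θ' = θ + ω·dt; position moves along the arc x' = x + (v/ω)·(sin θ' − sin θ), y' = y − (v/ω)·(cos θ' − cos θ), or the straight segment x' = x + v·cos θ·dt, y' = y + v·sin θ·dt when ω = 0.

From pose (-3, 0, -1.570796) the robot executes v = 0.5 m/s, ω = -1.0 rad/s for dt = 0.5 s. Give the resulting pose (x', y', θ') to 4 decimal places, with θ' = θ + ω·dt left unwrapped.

(-3.0612, -0.2397, -2.0708)

θ' = -1.5708 + -1.0·0.5 = -2.0708
R = v/ω = 0.5/-1.0 = -0.5000
x' = -3 + -0.5000·(sin -2.0708 − sin -1.5708) = -3.0612
y' = 0 − -0.5000·(cos -2.0708 − cos -1.5708) = -0.2397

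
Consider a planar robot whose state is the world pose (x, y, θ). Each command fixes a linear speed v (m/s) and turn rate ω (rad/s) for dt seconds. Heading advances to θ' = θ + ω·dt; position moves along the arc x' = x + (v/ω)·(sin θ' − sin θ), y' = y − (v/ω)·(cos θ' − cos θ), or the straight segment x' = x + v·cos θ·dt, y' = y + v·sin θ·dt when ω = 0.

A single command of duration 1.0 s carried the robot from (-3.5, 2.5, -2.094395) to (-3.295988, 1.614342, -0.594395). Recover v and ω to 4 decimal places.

Δθ = -0.594395 − -2.094395 = 1.500000
ω = Δθ/dt = 1.500000/1.0 = 1.5000
R = −Δy/(cos θ' − cos θ) = 0.6667
v = R·ω = 0.6667·1.5000 = 1.0000

v = 1.0000, ω = 1.5000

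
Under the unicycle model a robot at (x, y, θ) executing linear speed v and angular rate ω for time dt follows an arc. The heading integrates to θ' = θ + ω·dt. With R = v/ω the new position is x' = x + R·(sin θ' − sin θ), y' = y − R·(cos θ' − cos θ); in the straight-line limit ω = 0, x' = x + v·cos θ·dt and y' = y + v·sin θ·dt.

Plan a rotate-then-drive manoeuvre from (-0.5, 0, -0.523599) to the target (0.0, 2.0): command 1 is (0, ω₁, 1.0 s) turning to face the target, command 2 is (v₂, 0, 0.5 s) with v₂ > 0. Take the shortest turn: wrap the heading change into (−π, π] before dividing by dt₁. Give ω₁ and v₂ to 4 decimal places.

heading to target = atan2(2−0, 0−-0.5) = 1.3258
Δθ = wrap(1.3258 − -0.5236) = 1.8494; ω₁ = Δθ/dt₁ = 1.8494
distance = √((0−-0.5)² + (2−0)²) = 2.0616; v₂ = distance/dt₂ = 4.1231

ω₁ = 1.8494, v₂ = 4.1231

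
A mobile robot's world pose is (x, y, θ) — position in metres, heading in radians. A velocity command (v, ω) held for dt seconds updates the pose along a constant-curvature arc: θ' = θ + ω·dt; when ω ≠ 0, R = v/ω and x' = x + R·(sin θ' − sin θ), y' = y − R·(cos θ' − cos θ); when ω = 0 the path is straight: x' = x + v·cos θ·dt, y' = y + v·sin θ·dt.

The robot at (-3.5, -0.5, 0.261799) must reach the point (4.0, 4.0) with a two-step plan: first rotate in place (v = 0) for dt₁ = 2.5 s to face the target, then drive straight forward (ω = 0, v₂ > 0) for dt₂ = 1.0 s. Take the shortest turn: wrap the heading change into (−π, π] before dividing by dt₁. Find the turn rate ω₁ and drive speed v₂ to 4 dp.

ω₁ = 0.1114, v₂ = 8.7464

heading to target = atan2(4−-0.5, 4−-3.5) = 0.5404
Δθ = wrap(0.5404 − 0.2618) = 0.2786; ω₁ = Δθ/dt₁ = 0.1114
distance = √((4−-3.5)² + (4−-0.5)²) = 8.7464; v₂ = distance/dt₂ = 8.7464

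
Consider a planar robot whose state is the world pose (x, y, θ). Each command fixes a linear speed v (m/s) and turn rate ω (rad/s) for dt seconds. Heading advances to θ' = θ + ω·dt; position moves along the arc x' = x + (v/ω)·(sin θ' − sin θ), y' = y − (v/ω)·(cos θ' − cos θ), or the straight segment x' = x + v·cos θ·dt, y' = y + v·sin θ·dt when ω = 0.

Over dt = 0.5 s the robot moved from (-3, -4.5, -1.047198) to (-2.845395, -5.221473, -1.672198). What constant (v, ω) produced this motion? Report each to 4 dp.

v = 1.5000, ω = -1.2500

Δθ = -1.672198 − -1.047198 = -0.625000
ω = Δθ/dt = -0.625000/0.5 = -1.2500
R = −Δy/(cos θ' − cos θ) = -1.2000
v = R·ω = -1.2000·-1.2500 = 1.5000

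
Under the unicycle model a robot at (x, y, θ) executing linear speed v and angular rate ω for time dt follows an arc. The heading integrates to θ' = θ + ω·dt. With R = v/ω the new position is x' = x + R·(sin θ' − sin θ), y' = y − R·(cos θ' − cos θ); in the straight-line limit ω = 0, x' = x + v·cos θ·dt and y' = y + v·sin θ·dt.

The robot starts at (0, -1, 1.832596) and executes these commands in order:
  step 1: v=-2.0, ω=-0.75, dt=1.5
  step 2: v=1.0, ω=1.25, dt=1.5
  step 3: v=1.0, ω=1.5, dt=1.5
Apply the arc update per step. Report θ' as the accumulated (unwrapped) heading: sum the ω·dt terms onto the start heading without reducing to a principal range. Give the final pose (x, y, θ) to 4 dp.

step 1: θ'=0.7076 (R=2.6667) → pose (-0.8424, -3.7167, 0.7076)
step 2: θ'=2.5826 (R=0.8000) → pose (-0.9382, -2.4305, 2.5826)
step 3: θ'=4.8326 (R=0.6667) → pose (-1.9536, -3.0756, 4.8326)

(-1.9536, -3.0756, 4.8326)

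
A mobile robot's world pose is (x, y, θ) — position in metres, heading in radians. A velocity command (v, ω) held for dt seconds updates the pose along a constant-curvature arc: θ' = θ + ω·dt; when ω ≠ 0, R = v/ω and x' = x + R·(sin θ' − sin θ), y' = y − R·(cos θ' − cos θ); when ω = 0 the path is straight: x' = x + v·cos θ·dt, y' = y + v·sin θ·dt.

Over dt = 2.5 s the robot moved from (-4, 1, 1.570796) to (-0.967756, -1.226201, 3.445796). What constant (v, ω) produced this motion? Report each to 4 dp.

v = -1.7500, ω = 0.7500

Δθ = 3.445796 − 1.570796 = 1.875000
ω = Δθ/dt = 1.875000/2.5 = 0.7500
R = Δx/(sin θ' − sin θ) = -2.3333
v = R·ω = -2.3333·0.7500 = -1.7500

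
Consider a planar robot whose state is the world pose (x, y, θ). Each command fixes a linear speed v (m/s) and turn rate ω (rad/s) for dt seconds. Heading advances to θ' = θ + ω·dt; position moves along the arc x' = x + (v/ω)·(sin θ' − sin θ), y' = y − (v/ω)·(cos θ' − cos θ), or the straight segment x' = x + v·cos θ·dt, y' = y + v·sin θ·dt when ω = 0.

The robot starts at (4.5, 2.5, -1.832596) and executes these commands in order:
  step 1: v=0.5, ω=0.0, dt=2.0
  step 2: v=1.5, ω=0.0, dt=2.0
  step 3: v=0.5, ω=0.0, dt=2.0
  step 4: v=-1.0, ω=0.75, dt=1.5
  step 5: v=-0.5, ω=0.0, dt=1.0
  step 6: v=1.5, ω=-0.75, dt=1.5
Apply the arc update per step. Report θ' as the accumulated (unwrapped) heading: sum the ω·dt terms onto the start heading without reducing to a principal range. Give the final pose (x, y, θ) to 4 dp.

(3.0366, -2.6838, -1.8326)

step 1: θ'=-1.8326 (straight) → pose (4.2412, 1.5341, -1.8326)
step 2: θ'=-1.8326 (straight) → pose (3.4647, -1.3637, -1.8326)
step 3: θ'=-1.8326 (straight) → pose (3.2059, -2.3296, -1.8326)
step 4: θ'=-0.7076 (R=-1.3333) → pose (2.7847, -0.9713, -0.7076)
step 5: θ'=-0.7076 (straight) → pose (2.4047, -0.6463, -0.7076)
step 6: θ'=-1.8326 (R=-2.0000) → pose (3.0366, -2.6838, -1.8326)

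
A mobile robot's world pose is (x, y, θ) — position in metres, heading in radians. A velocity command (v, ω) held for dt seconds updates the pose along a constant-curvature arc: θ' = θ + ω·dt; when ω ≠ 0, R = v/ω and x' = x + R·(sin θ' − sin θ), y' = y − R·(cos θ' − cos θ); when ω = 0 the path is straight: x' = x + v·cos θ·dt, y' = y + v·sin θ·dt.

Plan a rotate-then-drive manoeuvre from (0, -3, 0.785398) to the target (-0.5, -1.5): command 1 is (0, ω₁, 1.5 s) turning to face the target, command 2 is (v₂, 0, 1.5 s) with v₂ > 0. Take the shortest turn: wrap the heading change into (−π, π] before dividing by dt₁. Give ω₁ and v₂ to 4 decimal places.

ω₁ = 0.7381, v₂ = 1.0541

heading to target = atan2(-1.5−-3, -0.5−0) = 1.8925
Δθ = wrap(1.8925 − 0.7854) = 1.1071; ω₁ = Δθ/dt₁ = 0.7381
distance = √((-0.5−0)² + (-1.5−-3)²) = 1.5811; v₂ = distance/dt₂ = 1.0541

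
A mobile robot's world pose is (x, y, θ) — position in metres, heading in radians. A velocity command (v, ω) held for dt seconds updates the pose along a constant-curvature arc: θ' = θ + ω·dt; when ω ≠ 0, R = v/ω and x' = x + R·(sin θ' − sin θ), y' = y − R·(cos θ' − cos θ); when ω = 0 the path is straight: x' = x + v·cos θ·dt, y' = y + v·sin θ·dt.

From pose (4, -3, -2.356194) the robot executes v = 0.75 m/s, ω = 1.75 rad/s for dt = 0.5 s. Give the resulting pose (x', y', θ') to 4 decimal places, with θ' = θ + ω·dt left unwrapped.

θ' = -2.3562 + 1.75·0.5 = -1.4812
R = v/ω = 0.75/1.75 = 0.4286
x' = 4 + 0.4286·(sin -1.4812 − sin -2.3562) = 3.8762
y' = -3 − 0.4286·(cos -1.4812 − cos -2.3562) = -3.3414

(3.8762, -3.3414, -1.4812)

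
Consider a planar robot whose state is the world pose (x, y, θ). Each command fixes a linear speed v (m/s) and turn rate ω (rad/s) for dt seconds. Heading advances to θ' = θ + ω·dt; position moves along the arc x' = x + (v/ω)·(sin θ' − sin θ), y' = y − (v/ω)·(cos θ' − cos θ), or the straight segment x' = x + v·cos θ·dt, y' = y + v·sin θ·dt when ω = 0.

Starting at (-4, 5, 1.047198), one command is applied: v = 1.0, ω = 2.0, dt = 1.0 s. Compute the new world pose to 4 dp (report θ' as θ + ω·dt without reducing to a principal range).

θ' = 1.0472 + 2.0·1.0 = 3.0472
R = v/ω = 1.0/2.0 = 0.5000
x' = -4 + 0.5000·(sin 3.0472 − sin 1.0472) = -4.3859
y' = 5 − 0.5000·(cos 3.0472 − cos 1.0472) = 5.7478

(-4.3859, 5.7478, 3.0472)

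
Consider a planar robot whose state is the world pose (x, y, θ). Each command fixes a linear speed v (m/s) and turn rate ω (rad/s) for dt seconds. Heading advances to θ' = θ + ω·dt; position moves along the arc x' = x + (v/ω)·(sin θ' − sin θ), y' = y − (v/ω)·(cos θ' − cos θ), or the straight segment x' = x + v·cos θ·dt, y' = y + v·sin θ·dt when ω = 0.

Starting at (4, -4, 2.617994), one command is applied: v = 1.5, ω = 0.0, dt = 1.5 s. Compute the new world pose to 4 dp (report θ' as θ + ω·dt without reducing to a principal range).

(2.0514, -2.8750, 2.6180)

θ' = 2.6180 + 0.0·1.5 = 2.6180
ω = 0 → straight: x' = 4 + 1.5·cos(2.6180)·1.5 = 2.0514
y' = -4 + 1.5·sin(2.6180)·1.5 = -2.8750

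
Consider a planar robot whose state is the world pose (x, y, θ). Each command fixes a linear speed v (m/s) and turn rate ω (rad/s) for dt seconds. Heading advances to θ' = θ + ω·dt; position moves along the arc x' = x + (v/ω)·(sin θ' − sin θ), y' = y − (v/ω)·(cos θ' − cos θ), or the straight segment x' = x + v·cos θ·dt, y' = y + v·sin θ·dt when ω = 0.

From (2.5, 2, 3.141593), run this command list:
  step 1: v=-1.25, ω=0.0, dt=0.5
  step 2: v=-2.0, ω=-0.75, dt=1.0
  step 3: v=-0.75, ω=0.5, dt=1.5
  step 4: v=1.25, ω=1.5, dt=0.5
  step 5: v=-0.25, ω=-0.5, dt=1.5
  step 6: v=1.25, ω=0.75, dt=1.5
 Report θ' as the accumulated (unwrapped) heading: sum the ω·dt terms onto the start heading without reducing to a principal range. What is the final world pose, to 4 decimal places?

(4.2342, -0.1554, 4.2666)

step 1: θ'=3.1416 (straight) → pose (3.1250, 2.0000, 3.1416)
step 2: θ'=2.3916 (R=2.6667) → pose (4.9427, 1.2845, 2.3916)
step 3: θ'=3.1416 (R=-1.5000) → pose (5.9652, 0.8820, 3.1416)
step 4: θ'=3.8916 (R=0.8333) → pose (5.3971, 0.6584, 3.8916)
step 5: θ'=3.1416 (R=0.5000) → pose (5.7379, 0.7926, 3.1416)
step 6: θ'=4.2666 (R=1.6667) → pose (4.2342, -0.1554, 4.2666)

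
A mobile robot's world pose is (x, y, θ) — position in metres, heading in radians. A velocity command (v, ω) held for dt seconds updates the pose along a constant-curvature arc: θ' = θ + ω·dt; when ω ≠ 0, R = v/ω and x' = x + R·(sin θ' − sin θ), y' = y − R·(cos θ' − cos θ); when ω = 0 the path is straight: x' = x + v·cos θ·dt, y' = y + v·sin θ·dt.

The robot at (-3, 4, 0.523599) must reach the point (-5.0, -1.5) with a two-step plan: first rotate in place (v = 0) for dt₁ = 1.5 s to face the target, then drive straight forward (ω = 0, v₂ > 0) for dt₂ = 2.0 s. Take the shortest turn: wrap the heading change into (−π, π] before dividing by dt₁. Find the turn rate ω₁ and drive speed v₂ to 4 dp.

heading to target = atan2(-1.5−4, -5−-3) = -1.9196
Δθ = wrap(-1.9196 − 0.5236) = -2.4432; ω₁ = Δθ/dt₁ = -1.6288
distance = √((-5−-3)² + (-1.5−4)²) = 5.8523; v₂ = distance/dt₂ = 2.9262

ω₁ = -1.6288, v₂ = 2.9262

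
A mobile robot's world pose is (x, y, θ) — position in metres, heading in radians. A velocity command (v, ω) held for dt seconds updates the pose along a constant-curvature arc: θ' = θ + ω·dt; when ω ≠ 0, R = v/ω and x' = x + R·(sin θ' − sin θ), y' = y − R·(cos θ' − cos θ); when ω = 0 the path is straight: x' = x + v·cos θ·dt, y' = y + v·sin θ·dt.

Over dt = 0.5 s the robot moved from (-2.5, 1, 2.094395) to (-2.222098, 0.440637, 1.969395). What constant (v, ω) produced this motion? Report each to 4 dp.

Δθ = 1.969395 − 2.094395 = -0.125000
ω = Δθ/dt = -0.125000/0.5 = -0.2500
R = −Δy/(cos θ' − cos θ) = 5.0000
v = R·ω = 5.0000·-0.2500 = -1.2500

v = -1.2500, ω = -0.2500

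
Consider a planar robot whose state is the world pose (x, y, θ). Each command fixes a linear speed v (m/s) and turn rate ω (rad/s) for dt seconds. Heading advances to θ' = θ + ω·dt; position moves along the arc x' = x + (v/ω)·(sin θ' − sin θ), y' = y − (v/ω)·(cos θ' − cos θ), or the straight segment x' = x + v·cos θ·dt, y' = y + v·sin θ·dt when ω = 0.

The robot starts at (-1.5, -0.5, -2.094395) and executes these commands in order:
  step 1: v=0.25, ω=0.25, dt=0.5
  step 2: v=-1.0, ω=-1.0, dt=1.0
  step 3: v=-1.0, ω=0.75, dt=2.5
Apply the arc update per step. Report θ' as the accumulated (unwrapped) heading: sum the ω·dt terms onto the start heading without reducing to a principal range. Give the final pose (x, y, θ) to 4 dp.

step 1: θ'=-1.9694 (R=1.0000) → pose (-1.5556, -0.6119, -1.9694)
step 2: θ'=-2.9694 (R=1.0000) → pose (-0.8053, -0.0148, -2.9694)
step 3: θ'=-1.0944 (R=-1.3333) → pose (0.1511, 1.9103, -1.0944)

(0.1511, 1.9103, -1.0944)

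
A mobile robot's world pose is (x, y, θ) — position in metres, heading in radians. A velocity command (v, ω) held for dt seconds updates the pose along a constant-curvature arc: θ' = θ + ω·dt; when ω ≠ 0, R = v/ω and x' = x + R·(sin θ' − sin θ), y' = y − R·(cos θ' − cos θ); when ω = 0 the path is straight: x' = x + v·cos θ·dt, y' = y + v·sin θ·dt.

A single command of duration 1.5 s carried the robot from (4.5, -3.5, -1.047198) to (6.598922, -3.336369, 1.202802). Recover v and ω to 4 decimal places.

Δθ = 1.202802 − -1.047198 = 2.250000
ω = Δθ/dt = 2.250000/1.5 = 1.5000
R = Δx/(sin θ' − sin θ) = 1.1667
v = R·ω = 1.1667·1.5000 = 1.7500

v = 1.7500, ω = 1.5000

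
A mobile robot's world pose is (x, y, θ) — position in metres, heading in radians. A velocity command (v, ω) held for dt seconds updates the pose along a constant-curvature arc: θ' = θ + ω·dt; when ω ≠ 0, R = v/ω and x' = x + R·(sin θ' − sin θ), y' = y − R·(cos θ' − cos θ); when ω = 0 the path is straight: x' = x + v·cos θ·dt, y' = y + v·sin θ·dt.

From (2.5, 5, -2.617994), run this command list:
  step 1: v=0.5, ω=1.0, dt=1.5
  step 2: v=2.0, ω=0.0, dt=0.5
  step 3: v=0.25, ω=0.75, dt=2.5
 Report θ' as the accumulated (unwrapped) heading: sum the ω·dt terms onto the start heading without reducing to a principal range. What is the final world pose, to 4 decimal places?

(3.2665, 3.3525, 0.7570)

step 1: θ'=-1.1180 (R=0.5000) → pose (2.3004, 4.3482, -1.1180)
step 2: θ'=-1.1180 (straight) → pose (2.7379, 3.4490, -1.1180)
step 3: θ'=0.7570 (R=0.3333) → pose (3.2665, 3.3525, 0.7570)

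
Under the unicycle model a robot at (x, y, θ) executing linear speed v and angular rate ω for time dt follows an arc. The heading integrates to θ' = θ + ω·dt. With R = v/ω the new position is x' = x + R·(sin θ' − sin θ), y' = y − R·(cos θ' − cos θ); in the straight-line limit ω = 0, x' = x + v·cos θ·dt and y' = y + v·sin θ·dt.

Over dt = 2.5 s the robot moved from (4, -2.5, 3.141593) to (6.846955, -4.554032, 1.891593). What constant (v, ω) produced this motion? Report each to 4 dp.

v = -1.5000, ω = -0.5000

Δθ = 1.891593 − 3.141593 = -1.250000
ω = Δθ/dt = -1.250000/2.5 = -0.5000
R = Δx/(sin θ' − sin θ) = 3.0000
v = R·ω = 3.0000·-0.5000 = -1.5000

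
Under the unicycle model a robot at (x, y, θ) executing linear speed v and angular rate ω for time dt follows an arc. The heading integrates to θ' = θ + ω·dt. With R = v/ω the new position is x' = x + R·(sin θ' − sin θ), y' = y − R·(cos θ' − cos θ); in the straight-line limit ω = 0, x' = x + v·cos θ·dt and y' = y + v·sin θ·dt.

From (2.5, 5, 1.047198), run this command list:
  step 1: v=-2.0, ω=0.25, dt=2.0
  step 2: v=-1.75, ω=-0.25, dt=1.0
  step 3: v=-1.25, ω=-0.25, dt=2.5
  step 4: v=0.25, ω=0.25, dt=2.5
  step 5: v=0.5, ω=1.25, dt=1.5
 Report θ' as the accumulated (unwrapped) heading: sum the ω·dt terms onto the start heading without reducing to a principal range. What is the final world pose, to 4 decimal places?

step 1: θ'=1.5472 (R=-8.0000) → pose (1.4304, 1.1888, 1.5472)
step 2: θ'=1.2972 (R=7.0000) → pose (1.1720, -0.5374, 1.2972)
step 3: θ'=0.6722 (R=5.0000) → pose (-0.5285, -3.0987, 0.6722)
step 4: θ'=1.2972 (R=1.0000) → pose (-0.1884, -2.5865, 1.2972)
step 5: θ'=3.1722 (R=0.4000) → pose (-0.5857, -2.0786, 3.1722)

(-0.5857, -2.0786, 3.1722)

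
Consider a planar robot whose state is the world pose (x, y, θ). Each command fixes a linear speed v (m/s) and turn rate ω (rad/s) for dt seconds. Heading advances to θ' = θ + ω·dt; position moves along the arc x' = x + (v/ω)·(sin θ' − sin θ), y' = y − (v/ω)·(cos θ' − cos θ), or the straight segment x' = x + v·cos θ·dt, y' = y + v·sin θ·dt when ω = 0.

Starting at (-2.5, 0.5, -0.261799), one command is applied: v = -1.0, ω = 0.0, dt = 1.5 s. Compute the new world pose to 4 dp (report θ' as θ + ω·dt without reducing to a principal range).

θ' = -0.2618 + 0.0·1.5 = -0.2618
ω = 0 → straight: x' = -2.5 + -1.0·cos(-0.2618)·1.5 = -3.9489
y' = 0.5 + -1.0·sin(-0.2618)·1.5 = 0.8882

(-3.9489, 0.8882, -0.2618)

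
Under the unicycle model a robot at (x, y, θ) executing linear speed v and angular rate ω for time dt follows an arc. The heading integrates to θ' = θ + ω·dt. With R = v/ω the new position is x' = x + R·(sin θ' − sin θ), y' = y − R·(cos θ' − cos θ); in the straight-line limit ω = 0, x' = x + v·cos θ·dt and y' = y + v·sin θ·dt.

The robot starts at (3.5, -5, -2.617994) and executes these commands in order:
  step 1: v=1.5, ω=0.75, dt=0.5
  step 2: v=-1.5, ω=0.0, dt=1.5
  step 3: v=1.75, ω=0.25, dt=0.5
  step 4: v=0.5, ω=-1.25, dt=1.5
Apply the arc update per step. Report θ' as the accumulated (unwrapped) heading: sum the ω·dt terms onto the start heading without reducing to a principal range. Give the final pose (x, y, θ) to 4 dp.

(3.1930, -4.4984, -3.9930)

step 1: θ'=-2.2430 (R=2.0000) → pose (2.9351, -5.4866, -2.2430)
step 2: θ'=-2.2430 (straight) → pose (4.3362, -3.7261, -2.2430)
step 3: θ'=-2.1180 (R=7.0000) → pose (3.8355, -4.4430, -2.1180)
step 4: θ'=-3.9930 (R=-0.4000) → pose (3.1930, -4.4984, -3.9930)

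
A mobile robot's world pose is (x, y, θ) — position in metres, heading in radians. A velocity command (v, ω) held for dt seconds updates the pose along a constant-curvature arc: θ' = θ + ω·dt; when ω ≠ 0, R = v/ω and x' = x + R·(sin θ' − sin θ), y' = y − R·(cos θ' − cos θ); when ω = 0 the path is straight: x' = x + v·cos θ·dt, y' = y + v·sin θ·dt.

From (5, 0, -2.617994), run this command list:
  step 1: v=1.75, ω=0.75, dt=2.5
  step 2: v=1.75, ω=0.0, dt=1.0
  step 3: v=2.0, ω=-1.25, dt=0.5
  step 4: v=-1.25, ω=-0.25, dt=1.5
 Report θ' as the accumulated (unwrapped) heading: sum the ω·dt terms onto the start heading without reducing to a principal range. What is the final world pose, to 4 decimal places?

step 1: θ'=-0.7430 (R=2.3333) → pose (4.5882, -3.7391, -0.7430)
step 2: θ'=-0.7430 (straight) → pose (5.8770, -4.9230, -0.7430)
step 3: θ'=-1.3680 (R=-1.6000) → pose (6.3618, -5.7790, -1.3680)
step 4: θ'=-1.7430 (R=5.0000) → pose (6.3333, -3.9152, -1.7430)

(6.3333, -3.9152, -1.7430)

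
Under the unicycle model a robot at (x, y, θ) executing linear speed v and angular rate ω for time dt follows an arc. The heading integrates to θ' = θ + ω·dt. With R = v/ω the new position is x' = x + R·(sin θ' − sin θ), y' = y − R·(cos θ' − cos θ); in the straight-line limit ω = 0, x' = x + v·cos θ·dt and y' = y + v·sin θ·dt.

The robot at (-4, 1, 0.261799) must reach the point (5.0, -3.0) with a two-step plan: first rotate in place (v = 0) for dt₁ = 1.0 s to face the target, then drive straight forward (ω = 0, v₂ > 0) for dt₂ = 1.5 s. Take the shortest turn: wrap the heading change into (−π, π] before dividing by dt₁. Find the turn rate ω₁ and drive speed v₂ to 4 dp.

heading to target = atan2(-3−1, 5−-4) = -0.4182
Δθ = wrap(-0.4182 − 0.2618) = -0.6800; ω₁ = Δθ/dt₁ = -0.6800
distance = √((5−-4)² + (-3−1)²) = 9.8489; v₂ = distance/dt₂ = 6.5659

ω₁ = -0.6800, v₂ = 6.5659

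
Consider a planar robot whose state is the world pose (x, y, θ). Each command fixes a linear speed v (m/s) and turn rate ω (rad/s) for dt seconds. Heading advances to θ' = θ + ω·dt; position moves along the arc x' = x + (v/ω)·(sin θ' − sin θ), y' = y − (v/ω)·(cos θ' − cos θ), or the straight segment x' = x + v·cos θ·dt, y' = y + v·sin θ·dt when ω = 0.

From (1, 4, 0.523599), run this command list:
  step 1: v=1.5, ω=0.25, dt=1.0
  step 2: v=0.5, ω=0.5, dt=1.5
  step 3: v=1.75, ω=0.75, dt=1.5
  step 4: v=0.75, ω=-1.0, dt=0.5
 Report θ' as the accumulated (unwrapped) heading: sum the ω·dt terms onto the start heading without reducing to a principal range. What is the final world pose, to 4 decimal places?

(0.9927, 7.9886, 2.1486)

step 1: θ'=0.7736 (R=6.0000) → pose (2.1923, 4.9037, 0.7736)
step 2: θ'=1.5236 (R=1.0000) → pose (2.4925, 5.5720, 1.5236)
step 3: θ'=2.6486 (R=2.3333) → pose (1.2660, 7.7375, 2.6486)
step 4: θ'=2.1486 (R=-0.7500) → pose (0.9927, 7.9886, 2.1486)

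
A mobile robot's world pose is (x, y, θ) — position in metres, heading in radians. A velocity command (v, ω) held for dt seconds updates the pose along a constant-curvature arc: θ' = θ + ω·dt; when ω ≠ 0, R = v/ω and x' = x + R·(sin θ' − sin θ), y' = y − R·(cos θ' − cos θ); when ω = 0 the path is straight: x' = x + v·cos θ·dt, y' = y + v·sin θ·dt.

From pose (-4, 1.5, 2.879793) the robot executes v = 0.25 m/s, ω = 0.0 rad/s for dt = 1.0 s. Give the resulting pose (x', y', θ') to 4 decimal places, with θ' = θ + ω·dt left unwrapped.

θ' = 2.8798 + 0.0·1.0 = 2.8798
ω = 0 → straight: x' = -4 + 0.25·cos(2.8798)·1.0 = -4.2415
y' = 1.5 + 0.25·sin(2.8798)·1.0 = 1.5647

(-4.2415, 1.5647, 2.8798)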